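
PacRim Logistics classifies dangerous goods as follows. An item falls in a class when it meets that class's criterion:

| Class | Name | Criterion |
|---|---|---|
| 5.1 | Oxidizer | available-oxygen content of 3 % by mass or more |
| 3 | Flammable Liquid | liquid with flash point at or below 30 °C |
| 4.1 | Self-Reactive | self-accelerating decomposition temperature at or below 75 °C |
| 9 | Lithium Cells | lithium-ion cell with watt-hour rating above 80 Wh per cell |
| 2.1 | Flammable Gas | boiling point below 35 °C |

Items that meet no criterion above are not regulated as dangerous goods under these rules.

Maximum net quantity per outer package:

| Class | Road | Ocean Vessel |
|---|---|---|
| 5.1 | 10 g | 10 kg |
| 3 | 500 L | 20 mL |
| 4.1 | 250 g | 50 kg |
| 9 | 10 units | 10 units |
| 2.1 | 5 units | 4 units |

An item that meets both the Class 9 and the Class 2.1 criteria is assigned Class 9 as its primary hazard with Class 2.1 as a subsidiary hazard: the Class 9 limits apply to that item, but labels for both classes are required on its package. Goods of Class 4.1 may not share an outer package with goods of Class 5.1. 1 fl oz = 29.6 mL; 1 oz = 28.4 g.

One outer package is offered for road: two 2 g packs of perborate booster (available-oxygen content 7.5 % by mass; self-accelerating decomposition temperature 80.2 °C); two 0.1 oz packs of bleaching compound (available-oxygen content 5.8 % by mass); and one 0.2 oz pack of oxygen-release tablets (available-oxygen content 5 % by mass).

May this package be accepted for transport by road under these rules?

Available-oxygen content 7.5 % by mass meets the Class 5.1 criterion (Oxidizer), so the perborate booster is Class 5.1.
With available-oxygen content 5.8 % by mass (≥ 3 % by mass), the bleaching compound falls in Class 5.1.
The oxygen-release tablets have available-oxygen content 5 % by mass, which is ≥ 3 % by mass, so they are Class 5.1 (Oxidizer).
Class 5.1 net quantity: (two 2 g packs = 4 g) + (two 0.1 oz packs = 5.68 g) + (one 0.2 oz pack = 5.68 g) = 15.36 g.
That exceeds the Class 5.1 road limit of 10 g.

No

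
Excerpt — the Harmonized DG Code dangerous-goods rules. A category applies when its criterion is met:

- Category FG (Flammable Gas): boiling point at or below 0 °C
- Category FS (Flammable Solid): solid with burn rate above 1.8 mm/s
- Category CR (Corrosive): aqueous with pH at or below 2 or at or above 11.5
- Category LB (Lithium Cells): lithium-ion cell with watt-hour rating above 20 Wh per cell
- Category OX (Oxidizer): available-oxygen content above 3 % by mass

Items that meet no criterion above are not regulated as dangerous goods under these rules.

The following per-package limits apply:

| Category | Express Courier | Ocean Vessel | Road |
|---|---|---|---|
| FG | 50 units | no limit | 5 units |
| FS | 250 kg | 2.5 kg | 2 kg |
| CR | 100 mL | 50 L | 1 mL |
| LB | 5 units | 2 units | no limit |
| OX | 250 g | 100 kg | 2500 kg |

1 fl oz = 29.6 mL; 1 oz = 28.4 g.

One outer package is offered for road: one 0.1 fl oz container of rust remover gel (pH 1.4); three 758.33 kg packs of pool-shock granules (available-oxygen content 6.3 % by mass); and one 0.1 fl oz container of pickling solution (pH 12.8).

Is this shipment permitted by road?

pH 1.4 meets the Category CR criterion (Corrosive), so the rust remover gel is Category CR.
The pool-shock granules have available-oxygen content 6.3 % by mass, which is > 3 % by mass, so they are Category OX (Oxidizer).
Pickling solution: pH 12.8 ≥ 11.5 → Category CR (Corrosive).
Total Category CR: (one 0.1 fl oz container = 2.96 mL) + (one 0.1 fl oz container = 2.96 mL) = 5.92 mL.
5.92 mL exceeds the road limit of 1 mL for Category CR.
Category OX quantity: three 758.33 kg packs = 2274.99 kg.
2274.99 kg is within the road limit of 2500 kg for Category OX.

No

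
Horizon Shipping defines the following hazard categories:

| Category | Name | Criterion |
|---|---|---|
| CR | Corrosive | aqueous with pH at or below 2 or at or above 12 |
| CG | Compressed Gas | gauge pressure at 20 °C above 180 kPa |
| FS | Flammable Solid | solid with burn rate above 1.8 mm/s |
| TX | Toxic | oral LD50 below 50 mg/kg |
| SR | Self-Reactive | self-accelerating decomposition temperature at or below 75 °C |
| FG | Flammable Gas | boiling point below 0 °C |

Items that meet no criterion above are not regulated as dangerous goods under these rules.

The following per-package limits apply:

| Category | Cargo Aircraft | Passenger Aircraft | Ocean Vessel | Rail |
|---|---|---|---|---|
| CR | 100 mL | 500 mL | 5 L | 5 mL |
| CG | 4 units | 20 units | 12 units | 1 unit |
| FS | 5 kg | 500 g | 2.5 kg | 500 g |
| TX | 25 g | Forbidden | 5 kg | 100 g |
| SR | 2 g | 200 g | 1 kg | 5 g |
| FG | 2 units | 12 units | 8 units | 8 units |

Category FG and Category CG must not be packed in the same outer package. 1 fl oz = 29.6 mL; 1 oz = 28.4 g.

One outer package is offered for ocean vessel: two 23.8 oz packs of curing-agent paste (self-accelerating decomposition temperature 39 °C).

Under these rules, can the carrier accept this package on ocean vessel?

Curing-agent paste: self-accelerating decomposition temperature 39 °C ≤ 75 °C → Category SR (Self-Reactive).
Category SR quantity: two 23.8 oz packs = 1351.84 g.
That exceeds the Category SR ocean vessel limit of 1 kg.

No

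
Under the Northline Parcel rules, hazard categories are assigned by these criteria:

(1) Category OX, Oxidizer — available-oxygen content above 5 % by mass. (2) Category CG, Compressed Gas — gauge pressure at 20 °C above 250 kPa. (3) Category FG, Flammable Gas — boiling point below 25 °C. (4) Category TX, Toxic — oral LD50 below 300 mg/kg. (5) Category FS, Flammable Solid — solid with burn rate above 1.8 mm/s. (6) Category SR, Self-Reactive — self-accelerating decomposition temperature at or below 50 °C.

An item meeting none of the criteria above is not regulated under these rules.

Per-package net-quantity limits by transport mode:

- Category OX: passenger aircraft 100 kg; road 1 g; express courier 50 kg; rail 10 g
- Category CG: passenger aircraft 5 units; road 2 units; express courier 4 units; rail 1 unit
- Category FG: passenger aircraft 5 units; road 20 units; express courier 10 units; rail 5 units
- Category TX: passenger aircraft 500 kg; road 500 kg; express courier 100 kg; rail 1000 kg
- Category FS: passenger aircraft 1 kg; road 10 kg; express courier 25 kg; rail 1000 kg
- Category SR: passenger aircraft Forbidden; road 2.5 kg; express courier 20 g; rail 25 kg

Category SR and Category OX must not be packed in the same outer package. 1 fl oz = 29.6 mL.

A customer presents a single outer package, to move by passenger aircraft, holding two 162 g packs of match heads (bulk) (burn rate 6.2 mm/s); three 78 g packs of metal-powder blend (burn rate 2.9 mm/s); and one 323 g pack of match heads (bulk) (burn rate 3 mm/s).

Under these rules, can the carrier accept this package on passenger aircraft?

With burn rate 6.2 mm/s (> 1.8 mm/s), the match heads (bulk) fall in Category FS.
Burn rate 2.9 mm/s meets the Category FS criterion (Flammable Solid), so the metal-powder blend is Category FS.
Match heads (bulk): burn rate 3 mm/s > 1.8 mm/s → Category FS (Flammable Solid).
Total Category FS: (two 162 g packs = 324 g) + (three 78 g packs = 234 g) + 323 g = 881 g.
881 g ≤ 1 kg (passenger aircraft limit, Category FS) — within limit.

Yes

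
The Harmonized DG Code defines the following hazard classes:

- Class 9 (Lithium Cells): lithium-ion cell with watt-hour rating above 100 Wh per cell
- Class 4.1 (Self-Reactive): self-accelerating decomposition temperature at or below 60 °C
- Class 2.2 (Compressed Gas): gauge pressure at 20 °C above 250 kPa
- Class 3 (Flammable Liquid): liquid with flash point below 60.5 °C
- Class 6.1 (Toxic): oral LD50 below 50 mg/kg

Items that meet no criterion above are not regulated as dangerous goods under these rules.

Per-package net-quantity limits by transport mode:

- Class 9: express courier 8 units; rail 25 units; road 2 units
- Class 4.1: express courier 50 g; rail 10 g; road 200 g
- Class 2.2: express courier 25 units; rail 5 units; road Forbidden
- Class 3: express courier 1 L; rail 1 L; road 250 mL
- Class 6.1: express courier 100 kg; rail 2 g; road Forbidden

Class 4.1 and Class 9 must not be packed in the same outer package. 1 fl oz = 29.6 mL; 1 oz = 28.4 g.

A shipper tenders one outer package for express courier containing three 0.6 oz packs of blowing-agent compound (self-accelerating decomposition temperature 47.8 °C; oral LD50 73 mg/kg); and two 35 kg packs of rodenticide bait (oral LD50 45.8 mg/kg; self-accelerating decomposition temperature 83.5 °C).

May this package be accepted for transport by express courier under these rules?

No

The blowing-agent compound has self-accelerating decomposition temperature 47.8 °C, which is ≤ 60 °C, so it is Class 4.1 (Self-Reactive).
The rodenticide bait has oral LD50 45.8 mg/kg, which is < 50 mg/kg, so it is Class 6.1 (Toxic).
Class 4.1 quantity: three 0.6 oz packs = 51.12 g.
51.12 g > 50 g (express courier limit, Class 4.1) — over the limit.
Class 6.1 quantity: two 35 kg packs = 70 kg.
70 kg is within the express courier limit of 100 kg for Class 6.1.
The segregation rule (Class 4.1 with Class 9) does not apply to Class 4.1 with Class 6.1.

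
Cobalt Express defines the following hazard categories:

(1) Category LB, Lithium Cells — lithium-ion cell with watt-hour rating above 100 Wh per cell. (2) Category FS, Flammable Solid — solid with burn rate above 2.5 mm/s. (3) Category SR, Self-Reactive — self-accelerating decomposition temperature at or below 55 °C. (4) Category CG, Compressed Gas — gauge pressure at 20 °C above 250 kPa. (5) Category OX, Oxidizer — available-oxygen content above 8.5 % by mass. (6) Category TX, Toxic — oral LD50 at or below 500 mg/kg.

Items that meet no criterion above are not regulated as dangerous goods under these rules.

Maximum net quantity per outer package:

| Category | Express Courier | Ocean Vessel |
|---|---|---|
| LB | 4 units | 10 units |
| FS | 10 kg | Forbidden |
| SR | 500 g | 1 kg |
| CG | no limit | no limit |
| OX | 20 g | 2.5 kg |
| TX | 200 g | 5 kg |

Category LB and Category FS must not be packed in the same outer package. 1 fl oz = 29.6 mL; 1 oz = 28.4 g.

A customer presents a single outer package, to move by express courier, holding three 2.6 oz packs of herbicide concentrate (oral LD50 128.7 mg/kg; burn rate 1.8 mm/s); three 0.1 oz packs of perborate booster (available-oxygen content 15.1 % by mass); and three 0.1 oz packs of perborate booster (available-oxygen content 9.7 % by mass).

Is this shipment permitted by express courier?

No

Herbicide concentrate: oral LD50 128.7 mg/kg ≤ 500 mg/kg → Category TX (Toxic).
The perborate booster has available-oxygen content 15.1 % by mass, which is > 8.5 % by mass, so it is Category OX (Oxidizer).
Perborate booster: available-oxygen content 9.7 % by mass > 8.5 % by mass → Category OX (Oxidizer).
Total Category OX: (three 0.1 oz packs = 8.52 g) + (three 0.1 oz packs = 8.52 g) = 17.04 g.
That is within the Category OX express courier limit of 20 g.
Category TX quantity: three 2.6 oz packs = 221.52 g.
That exceeds the Category TX express courier limit of 200 g.
The segregation rule (Category LB with Category FS) does not apply to Category OX with Category TX.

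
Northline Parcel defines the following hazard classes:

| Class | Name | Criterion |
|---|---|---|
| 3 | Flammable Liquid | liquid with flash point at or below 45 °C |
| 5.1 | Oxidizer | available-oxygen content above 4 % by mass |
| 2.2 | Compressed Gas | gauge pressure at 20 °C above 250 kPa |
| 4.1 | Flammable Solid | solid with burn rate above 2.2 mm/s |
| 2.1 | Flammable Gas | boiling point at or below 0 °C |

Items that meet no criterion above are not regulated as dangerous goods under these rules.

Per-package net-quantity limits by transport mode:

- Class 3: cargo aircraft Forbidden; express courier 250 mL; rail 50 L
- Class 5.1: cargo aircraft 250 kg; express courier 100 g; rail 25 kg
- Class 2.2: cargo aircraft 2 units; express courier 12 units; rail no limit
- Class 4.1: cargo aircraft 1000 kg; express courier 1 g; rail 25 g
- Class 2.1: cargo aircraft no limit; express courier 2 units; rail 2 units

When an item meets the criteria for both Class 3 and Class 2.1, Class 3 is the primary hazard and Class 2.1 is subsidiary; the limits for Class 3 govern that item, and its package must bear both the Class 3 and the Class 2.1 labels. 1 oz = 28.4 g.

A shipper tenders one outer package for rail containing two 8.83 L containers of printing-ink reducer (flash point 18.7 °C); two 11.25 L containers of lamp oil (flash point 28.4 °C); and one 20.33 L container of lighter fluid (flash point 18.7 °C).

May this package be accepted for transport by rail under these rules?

Flash point 18.7 °C meets the Class 3 criterion (Flammable Liquid), so the printing-ink reducer is Class 3.
Flash point 28.4 °C meets the Class 3 criterion (Flammable Liquid), so the lamp oil is Class 3.
The lighter fluid has flash point 18.7 °C, which is ≤ 45 °C, so it is Class 3 (Flammable Liquid).
Total Class 3: (two 8.83 L containers = 17.66 L) + (two 11.25 L containers = 22.5 L) + 20.33 L = 60.49 L.
60.49 L > 50 L (rail limit, Class 3) — over the limit.

No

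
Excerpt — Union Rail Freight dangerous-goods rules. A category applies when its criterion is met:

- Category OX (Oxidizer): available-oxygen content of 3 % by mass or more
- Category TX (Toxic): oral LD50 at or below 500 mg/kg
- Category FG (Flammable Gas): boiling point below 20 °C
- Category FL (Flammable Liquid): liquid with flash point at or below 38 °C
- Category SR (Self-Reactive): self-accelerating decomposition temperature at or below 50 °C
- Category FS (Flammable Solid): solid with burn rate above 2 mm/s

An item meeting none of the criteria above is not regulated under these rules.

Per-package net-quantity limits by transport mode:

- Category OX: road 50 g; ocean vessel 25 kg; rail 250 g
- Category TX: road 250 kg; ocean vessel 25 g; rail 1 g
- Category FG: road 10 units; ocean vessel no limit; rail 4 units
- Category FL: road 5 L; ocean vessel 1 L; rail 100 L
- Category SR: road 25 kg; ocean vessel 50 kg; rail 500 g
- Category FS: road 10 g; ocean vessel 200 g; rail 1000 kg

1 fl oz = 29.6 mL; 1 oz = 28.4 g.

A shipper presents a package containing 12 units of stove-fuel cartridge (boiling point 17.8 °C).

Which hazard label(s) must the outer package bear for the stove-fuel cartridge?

Stove-fuel cartridge: boiling point 17.8 °C < 20 °C → Category FG (Flammable Gas).
Only the Category FG label is required.

Category FG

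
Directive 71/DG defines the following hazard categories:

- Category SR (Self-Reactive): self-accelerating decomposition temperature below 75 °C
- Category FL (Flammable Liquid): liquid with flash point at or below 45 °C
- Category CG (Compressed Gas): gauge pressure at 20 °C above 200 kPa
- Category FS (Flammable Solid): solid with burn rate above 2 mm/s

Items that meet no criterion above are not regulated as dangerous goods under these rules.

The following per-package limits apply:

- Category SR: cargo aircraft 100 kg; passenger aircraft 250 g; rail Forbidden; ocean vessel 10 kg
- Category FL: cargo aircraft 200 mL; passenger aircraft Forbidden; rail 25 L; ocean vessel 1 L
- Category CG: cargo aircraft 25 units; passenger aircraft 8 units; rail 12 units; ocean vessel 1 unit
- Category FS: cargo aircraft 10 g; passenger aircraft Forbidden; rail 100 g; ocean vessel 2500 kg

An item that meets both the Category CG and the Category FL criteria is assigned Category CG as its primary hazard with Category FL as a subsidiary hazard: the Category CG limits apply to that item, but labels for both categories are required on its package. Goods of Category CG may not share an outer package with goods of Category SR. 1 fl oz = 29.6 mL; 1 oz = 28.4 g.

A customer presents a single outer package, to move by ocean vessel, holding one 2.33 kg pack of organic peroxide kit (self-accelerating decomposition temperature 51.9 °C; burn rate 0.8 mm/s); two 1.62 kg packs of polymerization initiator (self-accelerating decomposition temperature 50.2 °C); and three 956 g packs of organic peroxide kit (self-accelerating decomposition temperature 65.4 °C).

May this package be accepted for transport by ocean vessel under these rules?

With self-accelerating decomposition temperature 51.9 °C (< 75 °C), the organic peroxide kit falls in Category SR.
Polymerization initiator: self-accelerating decomposition temperature 50.2 °C < 75 °C → Category SR (Self-Reactive).
With self-accelerating decomposition temperature 65.4 °C (< 75 °C), the organic peroxide kit falls in Category SR.
Total Category SR: 2.33 kg + (two 1.62 kg packs = 3.24 kg) + (three 956 g packs = 2.868 kg) = 8.438 kg.
8.438 kg is within the ocean vessel limit of 10 kg for Category SR.

Yes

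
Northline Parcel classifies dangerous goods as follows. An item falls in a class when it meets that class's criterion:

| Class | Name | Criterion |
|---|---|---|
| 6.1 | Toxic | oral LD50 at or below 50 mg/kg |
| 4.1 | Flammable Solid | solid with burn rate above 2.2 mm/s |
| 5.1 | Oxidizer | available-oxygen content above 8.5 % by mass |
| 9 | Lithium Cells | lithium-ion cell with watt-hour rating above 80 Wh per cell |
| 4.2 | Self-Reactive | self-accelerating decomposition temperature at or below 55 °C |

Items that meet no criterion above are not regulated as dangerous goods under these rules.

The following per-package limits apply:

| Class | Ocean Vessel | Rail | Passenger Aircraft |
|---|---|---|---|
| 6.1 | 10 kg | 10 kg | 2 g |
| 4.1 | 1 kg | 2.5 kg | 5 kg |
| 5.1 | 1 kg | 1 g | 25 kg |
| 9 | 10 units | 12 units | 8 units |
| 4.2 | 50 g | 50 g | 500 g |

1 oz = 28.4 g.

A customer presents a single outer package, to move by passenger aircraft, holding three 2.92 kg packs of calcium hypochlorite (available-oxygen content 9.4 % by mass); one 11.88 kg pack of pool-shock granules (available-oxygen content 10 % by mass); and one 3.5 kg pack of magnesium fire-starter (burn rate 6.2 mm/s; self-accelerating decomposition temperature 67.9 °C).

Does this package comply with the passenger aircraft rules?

Yes

The calcium hypochlorite has available-oxygen content 9.4 % by mass, which is > 8.5 % by mass, so it is Class 5.1 (Oxidizer).
The pool-shock granules have available-oxygen content 10 % by mass, which is > 8.5 % by mass, so they are Class 5.1 (Oxidizer).
Magnesium fire-starter: burn rate 6.2 mm/s > 2.2 mm/s → Class 4.1 (Flammable Solid).
Class 5.1 net quantity: (three 2.92 kg packs = 8.76 kg) + 11.88 kg = 20.64 kg.
20.64 kg ≤ 25 kg (passenger aircraft limit, Class 5.1) — within limit.
Class 4.1 quantity: 3.5 kg.
3.5 kg ≤ 5 kg (passenger aircraft limit, Class 4.1) — within limit.
Every hazard class is within its passenger aircraft limit and no segregation rule is violated.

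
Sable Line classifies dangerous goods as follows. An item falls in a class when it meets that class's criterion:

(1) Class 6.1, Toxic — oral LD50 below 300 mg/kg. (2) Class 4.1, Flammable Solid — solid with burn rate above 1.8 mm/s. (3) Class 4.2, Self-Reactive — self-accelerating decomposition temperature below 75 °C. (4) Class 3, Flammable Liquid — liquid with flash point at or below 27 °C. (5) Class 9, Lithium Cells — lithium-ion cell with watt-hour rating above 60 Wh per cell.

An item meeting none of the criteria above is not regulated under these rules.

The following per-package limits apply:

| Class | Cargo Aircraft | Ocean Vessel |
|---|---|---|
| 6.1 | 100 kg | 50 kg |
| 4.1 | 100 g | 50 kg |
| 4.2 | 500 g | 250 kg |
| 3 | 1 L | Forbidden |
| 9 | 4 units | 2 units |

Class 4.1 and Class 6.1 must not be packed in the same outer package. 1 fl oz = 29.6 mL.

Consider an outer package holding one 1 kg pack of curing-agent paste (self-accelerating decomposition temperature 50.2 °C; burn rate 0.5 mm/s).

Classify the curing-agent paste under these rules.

Class 4.2

With self-accelerating decomposition temperature 50.2 °C (< 75 °C), the curing-agent paste falls in Class 4.2.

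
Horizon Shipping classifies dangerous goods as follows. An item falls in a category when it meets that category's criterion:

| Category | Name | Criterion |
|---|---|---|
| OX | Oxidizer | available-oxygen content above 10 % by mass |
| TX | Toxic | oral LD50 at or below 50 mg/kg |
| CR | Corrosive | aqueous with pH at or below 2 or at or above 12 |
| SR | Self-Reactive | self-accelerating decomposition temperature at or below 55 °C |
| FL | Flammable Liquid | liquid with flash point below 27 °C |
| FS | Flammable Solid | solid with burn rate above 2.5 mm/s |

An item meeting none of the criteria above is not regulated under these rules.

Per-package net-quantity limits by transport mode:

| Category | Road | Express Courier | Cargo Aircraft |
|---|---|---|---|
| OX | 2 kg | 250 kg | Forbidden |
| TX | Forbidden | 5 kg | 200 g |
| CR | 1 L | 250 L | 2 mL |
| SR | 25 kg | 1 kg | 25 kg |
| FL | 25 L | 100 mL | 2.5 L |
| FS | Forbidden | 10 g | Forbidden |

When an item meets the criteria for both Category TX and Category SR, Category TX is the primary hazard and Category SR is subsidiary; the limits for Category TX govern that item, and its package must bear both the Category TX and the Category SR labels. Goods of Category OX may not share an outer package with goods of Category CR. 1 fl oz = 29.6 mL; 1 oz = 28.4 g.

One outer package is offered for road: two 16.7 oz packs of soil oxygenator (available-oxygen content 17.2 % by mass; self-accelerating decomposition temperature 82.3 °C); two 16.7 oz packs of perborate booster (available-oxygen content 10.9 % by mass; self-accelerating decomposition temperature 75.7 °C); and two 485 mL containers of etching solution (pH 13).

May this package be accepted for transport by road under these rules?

No

With available-oxygen content 17.2 % by mass (> 10 % by mass), the soil oxygenator falls in Category OX.
With available-oxygen content 10.9 % by mass (> 10 % by mass), the perborate booster falls in Category OX.
The etching solution has pH 13, which is ≥ 12, so it is Category CR (Corrosive).
Total Category OX: (two 16.7 oz packs = 948.56 g) + (two 16.7 oz packs = 948.56 g) = 1897.12 g.
1897.12 g is within the road limit of 2 kg for Category OX.
Category CR quantity: two 485 mL containers = 970 mL.
970 mL ≤ 1 L (road limit, Category CR) — within limit.
Category OX and Category CR may not share an outer package.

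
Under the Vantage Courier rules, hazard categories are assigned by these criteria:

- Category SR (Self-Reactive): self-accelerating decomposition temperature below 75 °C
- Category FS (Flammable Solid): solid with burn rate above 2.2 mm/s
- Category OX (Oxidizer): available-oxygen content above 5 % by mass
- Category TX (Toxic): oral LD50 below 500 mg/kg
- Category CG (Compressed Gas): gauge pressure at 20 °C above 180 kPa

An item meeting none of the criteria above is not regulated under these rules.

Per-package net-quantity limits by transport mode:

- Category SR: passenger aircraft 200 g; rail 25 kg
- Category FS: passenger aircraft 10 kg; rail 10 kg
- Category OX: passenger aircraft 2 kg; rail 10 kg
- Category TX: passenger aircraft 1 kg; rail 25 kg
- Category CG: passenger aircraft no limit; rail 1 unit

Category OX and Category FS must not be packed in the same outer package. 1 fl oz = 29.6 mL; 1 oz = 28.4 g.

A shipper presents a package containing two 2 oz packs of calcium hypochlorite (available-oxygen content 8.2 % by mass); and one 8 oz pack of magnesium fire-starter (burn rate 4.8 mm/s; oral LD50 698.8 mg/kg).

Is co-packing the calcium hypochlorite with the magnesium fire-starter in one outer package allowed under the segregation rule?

Calcium hypochlorite: available-oxygen content 8.2 % by mass > 5 % by mass → Category OX (Oxidizer).
Magnesium fire-starter: burn rate 4.8 mm/s > 2.2 mm/s → Category FS (Flammable Solid).
Category OX and Category FS may not share an outer package.

No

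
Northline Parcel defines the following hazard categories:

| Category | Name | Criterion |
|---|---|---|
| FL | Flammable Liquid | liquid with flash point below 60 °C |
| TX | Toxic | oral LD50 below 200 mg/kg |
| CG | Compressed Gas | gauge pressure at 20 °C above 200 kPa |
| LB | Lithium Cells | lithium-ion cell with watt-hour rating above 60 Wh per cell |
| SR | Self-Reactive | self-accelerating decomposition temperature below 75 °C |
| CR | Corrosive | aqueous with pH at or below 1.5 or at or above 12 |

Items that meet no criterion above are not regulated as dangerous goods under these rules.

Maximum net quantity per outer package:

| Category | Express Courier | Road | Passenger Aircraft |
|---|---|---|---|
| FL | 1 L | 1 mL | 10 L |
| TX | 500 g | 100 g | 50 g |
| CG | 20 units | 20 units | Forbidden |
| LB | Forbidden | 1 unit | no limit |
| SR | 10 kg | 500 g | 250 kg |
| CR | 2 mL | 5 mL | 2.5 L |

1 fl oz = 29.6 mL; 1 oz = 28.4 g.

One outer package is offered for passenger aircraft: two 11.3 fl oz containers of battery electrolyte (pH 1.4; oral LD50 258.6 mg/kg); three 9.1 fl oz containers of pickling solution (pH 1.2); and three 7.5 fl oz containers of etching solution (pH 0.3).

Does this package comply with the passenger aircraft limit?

Battery electrolyte: pH 1.4 ≤ 1.5 → Category CR (Corrosive).
The pickling solution has pH 1.2, which is ≤ 1.5, so it is Category CR (Corrosive).
With pH 0.3 (≤ 1.5), the etching solution falls in Category CR.
Total Category CR: (two 11.3 fl oz containers = 668.96 mL) + (three 9.1 fl oz containers = 808.08 mL) + (three 7.5 fl oz containers = 666 mL) = 2143.04 mL.
That is within the Category CR passenger aircraft limit of 2.5 L.

Yes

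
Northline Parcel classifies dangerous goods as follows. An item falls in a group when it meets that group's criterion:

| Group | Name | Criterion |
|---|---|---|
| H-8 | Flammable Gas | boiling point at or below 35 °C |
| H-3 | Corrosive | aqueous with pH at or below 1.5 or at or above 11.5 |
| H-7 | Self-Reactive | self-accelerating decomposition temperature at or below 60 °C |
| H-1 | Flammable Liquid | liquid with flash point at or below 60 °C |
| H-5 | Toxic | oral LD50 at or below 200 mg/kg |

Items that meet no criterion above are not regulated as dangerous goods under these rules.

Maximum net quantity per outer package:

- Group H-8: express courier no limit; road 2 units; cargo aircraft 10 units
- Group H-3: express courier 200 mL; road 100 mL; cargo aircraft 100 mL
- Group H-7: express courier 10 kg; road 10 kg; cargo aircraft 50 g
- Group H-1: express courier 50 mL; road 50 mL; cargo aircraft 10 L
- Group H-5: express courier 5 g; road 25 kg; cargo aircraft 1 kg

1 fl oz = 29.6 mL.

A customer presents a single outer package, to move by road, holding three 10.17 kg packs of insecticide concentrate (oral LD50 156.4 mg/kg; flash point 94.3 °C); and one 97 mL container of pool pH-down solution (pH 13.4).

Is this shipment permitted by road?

With oral LD50 156.4 mg/kg (≤ 200 mg/kg), the insecticide concentrate falls in Group H-5.
The pool pH-down solution has pH 13.4, which is ≥ 11.5, so it is Group H-3 (Corrosive).
Group H-5 quantity: three 10.17 kg packs = 30.51 kg.
That exceeds the Group H-5 road limit of 25 kg.
Group H-3 quantity: 97 mL.
That is within the Group H-3 road limit of 100 mL.

No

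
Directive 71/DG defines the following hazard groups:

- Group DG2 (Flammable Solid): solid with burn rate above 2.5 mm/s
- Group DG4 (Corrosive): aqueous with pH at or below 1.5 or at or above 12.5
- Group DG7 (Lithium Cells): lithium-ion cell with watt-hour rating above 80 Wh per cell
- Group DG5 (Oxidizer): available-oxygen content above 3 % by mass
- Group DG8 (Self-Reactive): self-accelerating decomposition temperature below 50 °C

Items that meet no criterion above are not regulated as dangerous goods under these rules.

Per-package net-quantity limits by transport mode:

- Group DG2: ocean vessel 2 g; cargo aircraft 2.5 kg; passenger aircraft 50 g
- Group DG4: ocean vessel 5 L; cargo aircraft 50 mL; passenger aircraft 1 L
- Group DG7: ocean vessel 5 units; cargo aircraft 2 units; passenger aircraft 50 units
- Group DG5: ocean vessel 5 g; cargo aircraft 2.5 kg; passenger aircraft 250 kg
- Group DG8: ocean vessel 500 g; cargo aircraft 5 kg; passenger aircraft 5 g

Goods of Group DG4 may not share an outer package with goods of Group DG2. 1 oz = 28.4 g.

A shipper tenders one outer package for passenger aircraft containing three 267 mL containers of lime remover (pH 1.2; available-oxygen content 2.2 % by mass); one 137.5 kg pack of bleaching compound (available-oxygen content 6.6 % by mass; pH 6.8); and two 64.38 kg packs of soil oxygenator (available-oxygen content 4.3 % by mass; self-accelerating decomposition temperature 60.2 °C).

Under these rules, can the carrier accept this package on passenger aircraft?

No

pH 1.2 meets the Group DG4 criterion (Corrosive), so the lime remover is Group DG4.
Bleaching compound: available-oxygen content 6.6 % by mass > 3 % by mass → Group DG5 (Oxidizer).
Available-oxygen content 4.3 % by mass meets the Group DG5 criterion (Oxidizer), so the soil oxygenator is Group DG5.
Total Group DG5: 137.5 kg + (two 64.38 kg packs = 128.76 kg) = 266.26 kg.
266.26 kg exceeds the passenger aircraft limit of 250 kg for Group DG5.
Group DG4 quantity: three 267 mL containers = 801 mL.
801 mL ≤ 1 L (passenger aircraft limit, Group DG4) — within limit.
The segregation rule (Group DG4 with Group DG2) does not apply to Group DG5 with Group DG4.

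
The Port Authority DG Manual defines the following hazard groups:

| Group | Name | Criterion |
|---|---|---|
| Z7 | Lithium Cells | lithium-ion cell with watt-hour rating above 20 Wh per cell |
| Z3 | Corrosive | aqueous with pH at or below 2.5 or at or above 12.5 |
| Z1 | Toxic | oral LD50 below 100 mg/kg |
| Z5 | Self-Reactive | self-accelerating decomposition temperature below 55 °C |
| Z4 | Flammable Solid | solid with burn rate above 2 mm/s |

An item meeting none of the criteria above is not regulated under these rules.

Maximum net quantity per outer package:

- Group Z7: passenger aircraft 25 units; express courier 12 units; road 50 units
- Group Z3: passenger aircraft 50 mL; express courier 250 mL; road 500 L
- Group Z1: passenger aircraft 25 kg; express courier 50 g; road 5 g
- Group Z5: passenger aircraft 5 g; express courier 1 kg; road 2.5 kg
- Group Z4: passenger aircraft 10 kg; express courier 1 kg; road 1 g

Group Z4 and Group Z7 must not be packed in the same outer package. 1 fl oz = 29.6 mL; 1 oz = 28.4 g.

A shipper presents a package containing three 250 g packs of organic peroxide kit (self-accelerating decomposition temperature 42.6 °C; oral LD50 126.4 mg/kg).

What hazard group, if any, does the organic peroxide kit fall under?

Group Z5

With self-accelerating decomposition temperature 42.6 °C (< 55 °C), the organic peroxide kit falls in Group Z5.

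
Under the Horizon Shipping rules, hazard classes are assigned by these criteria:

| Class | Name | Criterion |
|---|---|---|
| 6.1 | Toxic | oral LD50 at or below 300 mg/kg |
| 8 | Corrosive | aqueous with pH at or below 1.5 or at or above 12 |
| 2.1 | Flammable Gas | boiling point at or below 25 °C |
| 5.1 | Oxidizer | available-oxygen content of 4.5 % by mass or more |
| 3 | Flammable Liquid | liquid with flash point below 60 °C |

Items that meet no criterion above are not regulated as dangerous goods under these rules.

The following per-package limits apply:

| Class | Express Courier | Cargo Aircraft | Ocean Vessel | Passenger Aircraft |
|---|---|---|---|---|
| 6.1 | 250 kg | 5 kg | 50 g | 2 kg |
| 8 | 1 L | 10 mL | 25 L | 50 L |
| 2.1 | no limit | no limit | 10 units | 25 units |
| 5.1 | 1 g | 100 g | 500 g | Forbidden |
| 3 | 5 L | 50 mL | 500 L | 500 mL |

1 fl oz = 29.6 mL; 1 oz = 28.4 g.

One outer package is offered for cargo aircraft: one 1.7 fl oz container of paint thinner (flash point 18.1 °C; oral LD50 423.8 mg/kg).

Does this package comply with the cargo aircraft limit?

No

Paint thinner: flash point 18.1 °C < 60 °C → Class 3 (Flammable Liquid).
Class 3 quantity: one 1.7 fl oz container = 50.32 mL.
That exceeds the Class 3 cargo aircraft limit of 50 mL.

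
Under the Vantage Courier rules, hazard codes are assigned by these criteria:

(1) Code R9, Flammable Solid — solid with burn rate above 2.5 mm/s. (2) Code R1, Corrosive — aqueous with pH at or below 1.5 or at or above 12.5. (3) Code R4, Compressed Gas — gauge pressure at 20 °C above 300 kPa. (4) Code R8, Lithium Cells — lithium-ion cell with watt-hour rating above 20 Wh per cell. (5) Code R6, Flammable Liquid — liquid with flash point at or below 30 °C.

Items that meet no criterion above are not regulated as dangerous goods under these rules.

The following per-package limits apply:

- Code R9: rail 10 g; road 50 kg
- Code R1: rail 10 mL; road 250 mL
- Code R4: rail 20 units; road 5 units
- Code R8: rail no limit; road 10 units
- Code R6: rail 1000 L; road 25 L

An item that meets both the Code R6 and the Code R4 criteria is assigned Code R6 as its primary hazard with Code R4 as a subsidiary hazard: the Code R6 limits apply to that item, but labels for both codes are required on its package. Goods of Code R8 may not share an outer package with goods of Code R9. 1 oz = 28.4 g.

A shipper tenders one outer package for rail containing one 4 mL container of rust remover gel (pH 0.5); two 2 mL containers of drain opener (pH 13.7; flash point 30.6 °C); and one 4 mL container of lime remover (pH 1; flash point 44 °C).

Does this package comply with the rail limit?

No

With pH 0.5 (≤ 1.5), the rust remover gel falls in Code R1.
pH 13.7 meets the Code R1 criterion (Corrosive), so the drain opener is Code R1.
The lime remover has pH 1, which is ≤ 1.5, so it is Code R1 (Corrosive).
Code R1 net quantity: 4 mL + (two 2 mL containers = 4 mL) + 4 mL = 12 mL.
That exceeds the Code R1 rail limit of 10 mL.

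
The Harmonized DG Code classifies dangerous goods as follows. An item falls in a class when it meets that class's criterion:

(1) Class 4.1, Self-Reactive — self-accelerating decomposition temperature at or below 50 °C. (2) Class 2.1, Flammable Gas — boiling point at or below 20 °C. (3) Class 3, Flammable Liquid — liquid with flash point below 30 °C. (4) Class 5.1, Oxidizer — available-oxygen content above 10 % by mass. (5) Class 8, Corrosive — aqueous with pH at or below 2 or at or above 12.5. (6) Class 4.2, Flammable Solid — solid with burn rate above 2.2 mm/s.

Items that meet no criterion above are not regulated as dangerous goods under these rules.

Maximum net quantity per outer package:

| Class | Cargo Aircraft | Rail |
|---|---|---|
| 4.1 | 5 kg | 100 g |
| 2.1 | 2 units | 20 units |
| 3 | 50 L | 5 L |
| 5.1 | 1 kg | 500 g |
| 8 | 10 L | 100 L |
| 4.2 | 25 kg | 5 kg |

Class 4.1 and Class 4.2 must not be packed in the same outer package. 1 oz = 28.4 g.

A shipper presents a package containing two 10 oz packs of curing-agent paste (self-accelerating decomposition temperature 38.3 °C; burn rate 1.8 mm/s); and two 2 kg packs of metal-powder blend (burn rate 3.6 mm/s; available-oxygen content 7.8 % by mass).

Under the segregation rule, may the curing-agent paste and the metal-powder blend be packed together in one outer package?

Curing-agent paste: self-accelerating decomposition temperature 38.3 °C ≤ 50 °C → Class 4.1 (Self-Reactive).
Metal-powder blend: burn rate 3.6 mm/s > 2.2 mm/s → Class 4.2 (Flammable Solid).
Class 4.1 and Class 4.2 may not share an outer package.

No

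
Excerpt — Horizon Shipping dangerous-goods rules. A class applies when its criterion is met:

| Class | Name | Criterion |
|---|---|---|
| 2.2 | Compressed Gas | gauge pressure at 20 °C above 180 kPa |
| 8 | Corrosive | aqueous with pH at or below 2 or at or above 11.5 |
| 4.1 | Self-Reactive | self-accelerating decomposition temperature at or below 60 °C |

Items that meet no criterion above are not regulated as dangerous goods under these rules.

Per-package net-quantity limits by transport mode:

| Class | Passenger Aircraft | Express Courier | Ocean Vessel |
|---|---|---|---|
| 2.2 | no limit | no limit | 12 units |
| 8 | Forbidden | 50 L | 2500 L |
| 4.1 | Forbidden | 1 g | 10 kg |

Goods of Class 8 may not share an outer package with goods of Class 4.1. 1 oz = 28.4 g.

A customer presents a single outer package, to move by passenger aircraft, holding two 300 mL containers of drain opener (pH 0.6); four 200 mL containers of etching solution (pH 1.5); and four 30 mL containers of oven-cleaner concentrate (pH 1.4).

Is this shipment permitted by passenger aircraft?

pH 0.6 meets the Class 8 criterion (Corrosive), so the drain opener is Class 8.
Etching solution: pH 1.5 ≤ 2 → Class 8 (Corrosive).
pH 1.4 meets the Class 8 criterion (Corrosive), so the oven-cleaner concentrate is Class 8.
Class 8 net quantity: (two 300 mL containers = 600 mL) + (four 200 mL containers = 800 mL) + (four 30 mL containers = 120 mL) = 1.52 L.
By passenger aircraft, Class 8 is Forbidden regardless of quantity.

No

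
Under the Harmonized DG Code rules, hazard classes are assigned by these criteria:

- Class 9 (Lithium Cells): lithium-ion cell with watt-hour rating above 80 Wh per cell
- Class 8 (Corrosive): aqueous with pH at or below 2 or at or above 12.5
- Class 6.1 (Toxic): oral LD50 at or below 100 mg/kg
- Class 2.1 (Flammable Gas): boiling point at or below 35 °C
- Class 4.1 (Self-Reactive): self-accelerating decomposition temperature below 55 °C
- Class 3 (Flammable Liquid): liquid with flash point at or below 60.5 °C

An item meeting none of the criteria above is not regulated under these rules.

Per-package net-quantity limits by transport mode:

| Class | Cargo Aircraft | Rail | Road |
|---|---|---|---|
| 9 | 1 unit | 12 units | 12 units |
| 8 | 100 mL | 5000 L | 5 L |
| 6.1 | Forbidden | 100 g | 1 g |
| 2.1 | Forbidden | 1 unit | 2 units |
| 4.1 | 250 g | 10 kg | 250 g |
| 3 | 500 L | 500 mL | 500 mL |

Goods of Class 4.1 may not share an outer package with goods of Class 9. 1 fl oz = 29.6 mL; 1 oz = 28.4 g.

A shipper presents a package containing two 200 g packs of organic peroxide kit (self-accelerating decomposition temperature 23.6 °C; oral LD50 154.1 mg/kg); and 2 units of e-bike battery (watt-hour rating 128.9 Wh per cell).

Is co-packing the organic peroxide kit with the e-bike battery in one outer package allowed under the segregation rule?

No

Organic peroxide kit: self-accelerating decomposition temperature 23.6 °C < 55 °C → Class 4.1 (Self-Reactive).
E-bike battery: watt-hour rating 128.9 Wh per cell > 80 Wh per cell → Class 9 (Lithium Cells).
Class 4.1 and Class 9 may not share an outer package.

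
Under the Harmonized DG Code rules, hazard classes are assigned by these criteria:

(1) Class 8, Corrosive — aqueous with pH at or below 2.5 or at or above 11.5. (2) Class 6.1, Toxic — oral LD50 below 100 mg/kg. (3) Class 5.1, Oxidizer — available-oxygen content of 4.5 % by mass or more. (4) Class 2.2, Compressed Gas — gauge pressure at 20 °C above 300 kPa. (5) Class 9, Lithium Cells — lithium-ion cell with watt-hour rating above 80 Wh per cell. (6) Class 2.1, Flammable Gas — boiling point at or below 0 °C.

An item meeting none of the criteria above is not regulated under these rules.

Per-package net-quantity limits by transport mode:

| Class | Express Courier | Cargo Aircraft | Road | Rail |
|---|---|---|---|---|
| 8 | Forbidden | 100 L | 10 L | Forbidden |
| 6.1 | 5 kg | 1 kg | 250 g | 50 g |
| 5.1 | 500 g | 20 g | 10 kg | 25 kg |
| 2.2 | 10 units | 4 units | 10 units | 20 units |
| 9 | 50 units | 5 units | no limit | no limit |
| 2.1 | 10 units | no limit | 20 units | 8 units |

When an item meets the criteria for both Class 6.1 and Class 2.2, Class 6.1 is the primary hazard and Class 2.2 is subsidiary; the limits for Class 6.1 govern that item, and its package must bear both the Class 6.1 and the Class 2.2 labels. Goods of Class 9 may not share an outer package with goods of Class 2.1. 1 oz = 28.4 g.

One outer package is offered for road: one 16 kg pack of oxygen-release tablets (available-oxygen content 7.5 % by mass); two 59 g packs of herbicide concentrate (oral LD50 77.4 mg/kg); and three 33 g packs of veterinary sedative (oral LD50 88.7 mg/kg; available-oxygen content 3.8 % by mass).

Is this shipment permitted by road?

No

Available-oxygen content 7.5 % by mass meets the Class 5.1 criterion (Oxidizer), so the oxygen-release tablets are Class 5.1.
Herbicide concentrate: oral LD50 77.4 mg/kg < 100 mg/kg → Class 6.1 (Toxic).
Veterinary sedative: oral LD50 88.7 mg/kg < 100 mg/kg → Class 6.1 (Toxic).
Class 5.1 quantity: 16 kg.
16 kg exceeds the road limit of 10 kg for Class 5.1.
Total Class 6.1: (two 59 g packs = 118 g) + (three 33 g packs = 99 g) = 217 g.
217 g is within the road limit of 250 g for Class 6.1.
The segregation rule (Class 9 with Class 2.1) does not apply to Class 5.1 with Class 6.1.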